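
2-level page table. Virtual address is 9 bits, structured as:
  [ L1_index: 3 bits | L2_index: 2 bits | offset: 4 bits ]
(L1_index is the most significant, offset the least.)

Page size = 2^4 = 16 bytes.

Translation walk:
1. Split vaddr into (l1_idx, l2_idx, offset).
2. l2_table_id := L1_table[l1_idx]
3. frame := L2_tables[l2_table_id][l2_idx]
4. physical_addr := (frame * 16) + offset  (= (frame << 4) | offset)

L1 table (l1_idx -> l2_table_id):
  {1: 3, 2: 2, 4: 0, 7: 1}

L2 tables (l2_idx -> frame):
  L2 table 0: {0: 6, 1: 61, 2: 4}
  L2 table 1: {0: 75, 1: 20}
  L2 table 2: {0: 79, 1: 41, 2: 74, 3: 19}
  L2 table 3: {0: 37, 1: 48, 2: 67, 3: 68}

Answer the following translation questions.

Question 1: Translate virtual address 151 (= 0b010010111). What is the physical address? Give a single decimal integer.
vaddr = 151 = 0b010010111
Split: l1_idx=2, l2_idx=1, offset=7
L1[2] = 2
L2[2][1] = 41
paddr = 41 * 16 + 7 = 663

Answer: 663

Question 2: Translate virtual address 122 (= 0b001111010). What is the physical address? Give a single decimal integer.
vaddr = 122 = 0b001111010
Split: l1_idx=1, l2_idx=3, offset=10
L1[1] = 3
L2[3][3] = 68
paddr = 68 * 16 + 10 = 1098

Answer: 1098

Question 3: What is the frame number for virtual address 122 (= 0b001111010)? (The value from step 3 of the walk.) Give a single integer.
vaddr = 122: l1_idx=1, l2_idx=3
L1[1] = 3; L2[3][3] = 68

Answer: 68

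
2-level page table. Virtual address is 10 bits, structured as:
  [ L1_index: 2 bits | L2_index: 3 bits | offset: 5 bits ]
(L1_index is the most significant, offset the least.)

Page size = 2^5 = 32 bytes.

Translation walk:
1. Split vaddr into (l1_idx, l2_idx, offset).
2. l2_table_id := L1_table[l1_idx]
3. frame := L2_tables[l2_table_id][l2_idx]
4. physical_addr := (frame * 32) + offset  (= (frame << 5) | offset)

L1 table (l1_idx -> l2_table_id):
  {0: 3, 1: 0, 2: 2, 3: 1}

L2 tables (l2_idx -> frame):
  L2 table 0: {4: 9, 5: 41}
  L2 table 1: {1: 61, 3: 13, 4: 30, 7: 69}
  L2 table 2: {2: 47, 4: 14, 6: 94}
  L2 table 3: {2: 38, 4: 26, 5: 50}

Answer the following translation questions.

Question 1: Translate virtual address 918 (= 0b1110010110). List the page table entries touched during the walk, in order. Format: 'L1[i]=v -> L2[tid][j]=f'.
Answer: L1[3]=1 -> L2[1][4]=30

Derivation:
vaddr = 918 = 0b1110010110
Split: l1_idx=3, l2_idx=4, offset=22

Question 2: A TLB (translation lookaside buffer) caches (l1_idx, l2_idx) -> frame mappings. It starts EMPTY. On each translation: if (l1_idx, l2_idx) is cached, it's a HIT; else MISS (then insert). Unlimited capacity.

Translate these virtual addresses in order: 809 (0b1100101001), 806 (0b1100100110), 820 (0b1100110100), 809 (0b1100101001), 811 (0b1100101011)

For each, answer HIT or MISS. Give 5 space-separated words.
vaddr=809: (3,1) not in TLB -> MISS, insert
vaddr=806: (3,1) in TLB -> HIT
vaddr=820: (3,1) in TLB -> HIT
vaddr=809: (3,1) in TLB -> HIT
vaddr=811: (3,1) in TLB -> HIT

Answer: MISS HIT HIT HIT HIT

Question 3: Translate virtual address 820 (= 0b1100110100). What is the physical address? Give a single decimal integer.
vaddr = 820 = 0b1100110100
Split: l1_idx=3, l2_idx=1, offset=20
L1[3] = 1
L2[1][1] = 61
paddr = 61 * 32 + 20 = 1972

Answer: 1972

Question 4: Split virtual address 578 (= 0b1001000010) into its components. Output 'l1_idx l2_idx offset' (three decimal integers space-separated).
vaddr = 578 = 0b1001000010
  top 2 bits -> l1_idx = 2
  next 3 bits -> l2_idx = 2
  bottom 5 bits -> offset = 2

Answer: 2 2 2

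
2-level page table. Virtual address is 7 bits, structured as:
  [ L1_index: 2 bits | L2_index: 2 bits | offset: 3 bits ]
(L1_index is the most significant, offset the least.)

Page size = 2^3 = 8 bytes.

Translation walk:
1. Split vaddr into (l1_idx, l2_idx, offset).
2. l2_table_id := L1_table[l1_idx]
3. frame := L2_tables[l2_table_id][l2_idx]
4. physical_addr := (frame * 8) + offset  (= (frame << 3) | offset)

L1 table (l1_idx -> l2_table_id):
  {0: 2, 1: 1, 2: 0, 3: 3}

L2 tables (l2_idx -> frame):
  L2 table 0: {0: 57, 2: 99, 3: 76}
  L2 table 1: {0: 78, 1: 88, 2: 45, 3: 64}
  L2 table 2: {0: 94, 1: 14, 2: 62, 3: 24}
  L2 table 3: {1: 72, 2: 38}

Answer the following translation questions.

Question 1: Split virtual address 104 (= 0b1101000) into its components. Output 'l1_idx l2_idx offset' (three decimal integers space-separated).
Answer: 3 1 0

Derivation:
vaddr = 104 = 0b1101000
  top 2 bits -> l1_idx = 3
  next 2 bits -> l2_idx = 1
  bottom 3 bits -> offset = 0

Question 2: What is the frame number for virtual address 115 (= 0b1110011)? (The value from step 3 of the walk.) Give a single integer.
vaddr = 115: l1_idx=3, l2_idx=2
L1[3] = 3; L2[3][2] = 38

Answer: 38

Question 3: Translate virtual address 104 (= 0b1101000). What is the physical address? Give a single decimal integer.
vaddr = 104 = 0b1101000
Split: l1_idx=3, l2_idx=1, offset=0
L1[3] = 3
L2[3][1] = 72
paddr = 72 * 8 + 0 = 576

Answer: 576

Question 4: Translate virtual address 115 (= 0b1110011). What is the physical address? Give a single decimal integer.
Answer: 307

Derivation:
vaddr = 115 = 0b1110011
Split: l1_idx=3, l2_idx=2, offset=3
L1[3] = 3
L2[3][2] = 38
paddr = 38 * 8 + 3 = 307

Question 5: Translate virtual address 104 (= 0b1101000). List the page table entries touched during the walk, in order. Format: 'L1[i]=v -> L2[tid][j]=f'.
vaddr = 104 = 0b1101000
Split: l1_idx=3, l2_idx=1, offset=0

Answer: L1[3]=3 -> L2[3][1]=72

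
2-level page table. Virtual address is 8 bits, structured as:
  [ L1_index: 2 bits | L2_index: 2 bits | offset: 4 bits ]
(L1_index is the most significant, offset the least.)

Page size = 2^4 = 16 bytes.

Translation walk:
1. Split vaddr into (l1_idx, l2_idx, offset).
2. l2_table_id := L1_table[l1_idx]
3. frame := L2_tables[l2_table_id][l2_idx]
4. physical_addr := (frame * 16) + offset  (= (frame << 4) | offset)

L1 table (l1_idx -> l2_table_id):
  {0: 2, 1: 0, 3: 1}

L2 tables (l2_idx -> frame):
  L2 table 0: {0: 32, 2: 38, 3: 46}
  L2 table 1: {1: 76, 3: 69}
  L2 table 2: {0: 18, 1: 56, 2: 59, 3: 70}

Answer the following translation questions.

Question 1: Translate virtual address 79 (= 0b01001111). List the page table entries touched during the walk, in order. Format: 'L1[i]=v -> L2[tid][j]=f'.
vaddr = 79 = 0b01001111
Split: l1_idx=1, l2_idx=0, offset=15

Answer: L1[1]=0 -> L2[0][0]=32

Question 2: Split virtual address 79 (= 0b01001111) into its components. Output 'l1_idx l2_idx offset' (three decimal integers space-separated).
vaddr = 79 = 0b01001111
  top 2 bits -> l1_idx = 1
  next 2 bits -> l2_idx = 0
  bottom 4 bits -> offset = 15

Answer: 1 0 15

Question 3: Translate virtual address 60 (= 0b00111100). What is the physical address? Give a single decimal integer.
vaddr = 60 = 0b00111100
Split: l1_idx=0, l2_idx=3, offset=12
L1[0] = 2
L2[2][3] = 70
paddr = 70 * 16 + 12 = 1132

Answer: 1132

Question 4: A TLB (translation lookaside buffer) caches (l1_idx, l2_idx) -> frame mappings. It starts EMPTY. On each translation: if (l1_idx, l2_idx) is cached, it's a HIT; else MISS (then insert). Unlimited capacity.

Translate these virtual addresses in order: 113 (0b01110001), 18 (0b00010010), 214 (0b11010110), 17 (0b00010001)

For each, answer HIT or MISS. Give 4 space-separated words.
vaddr=113: (1,3) not in TLB -> MISS, insert
vaddr=18: (0,1) not in TLB -> MISS, insert
vaddr=214: (3,1) not in TLB -> MISS, insert
vaddr=17: (0,1) in TLB -> HIT

Answer: MISS MISS MISS HIT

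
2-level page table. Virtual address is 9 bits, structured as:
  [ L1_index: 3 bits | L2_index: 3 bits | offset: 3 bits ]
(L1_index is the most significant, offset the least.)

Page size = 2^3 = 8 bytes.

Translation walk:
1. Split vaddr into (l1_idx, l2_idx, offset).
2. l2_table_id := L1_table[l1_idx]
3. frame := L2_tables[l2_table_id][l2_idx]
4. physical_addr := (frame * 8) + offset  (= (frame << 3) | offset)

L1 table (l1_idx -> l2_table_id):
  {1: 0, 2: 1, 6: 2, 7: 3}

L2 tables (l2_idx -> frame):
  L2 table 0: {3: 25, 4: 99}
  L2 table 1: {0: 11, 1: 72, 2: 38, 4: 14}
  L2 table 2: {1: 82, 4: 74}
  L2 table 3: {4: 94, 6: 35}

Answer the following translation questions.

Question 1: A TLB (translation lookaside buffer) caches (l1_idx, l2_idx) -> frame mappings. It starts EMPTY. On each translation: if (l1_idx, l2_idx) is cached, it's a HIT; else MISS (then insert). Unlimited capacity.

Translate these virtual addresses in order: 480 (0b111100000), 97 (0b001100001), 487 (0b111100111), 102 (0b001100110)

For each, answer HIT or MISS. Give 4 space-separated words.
vaddr=480: (7,4) not in TLB -> MISS, insert
vaddr=97: (1,4) not in TLB -> MISS, insert
vaddr=487: (7,4) in TLB -> HIT
vaddr=102: (1,4) in TLB -> HIT

Answer: MISS MISS HIT HIT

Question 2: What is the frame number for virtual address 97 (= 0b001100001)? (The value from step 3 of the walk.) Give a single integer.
vaddr = 97: l1_idx=1, l2_idx=4
L1[1] = 0; L2[0][4] = 99

Answer: 99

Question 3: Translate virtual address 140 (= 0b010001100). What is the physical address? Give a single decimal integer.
Answer: 580

Derivation:
vaddr = 140 = 0b010001100
Split: l1_idx=2, l2_idx=1, offset=4
L1[2] = 1
L2[1][1] = 72
paddr = 72 * 8 + 4 = 580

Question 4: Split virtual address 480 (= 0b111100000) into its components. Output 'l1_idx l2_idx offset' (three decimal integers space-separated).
Answer: 7 4 0

Derivation:
vaddr = 480 = 0b111100000
  top 3 bits -> l1_idx = 7
  next 3 bits -> l2_idx = 4
  bottom 3 bits -> offset = 0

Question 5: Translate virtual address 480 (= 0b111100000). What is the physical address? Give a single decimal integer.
vaddr = 480 = 0b111100000
Split: l1_idx=7, l2_idx=4, offset=0
L1[7] = 3
L2[3][4] = 94
paddr = 94 * 8 + 0 = 752

Answer: 752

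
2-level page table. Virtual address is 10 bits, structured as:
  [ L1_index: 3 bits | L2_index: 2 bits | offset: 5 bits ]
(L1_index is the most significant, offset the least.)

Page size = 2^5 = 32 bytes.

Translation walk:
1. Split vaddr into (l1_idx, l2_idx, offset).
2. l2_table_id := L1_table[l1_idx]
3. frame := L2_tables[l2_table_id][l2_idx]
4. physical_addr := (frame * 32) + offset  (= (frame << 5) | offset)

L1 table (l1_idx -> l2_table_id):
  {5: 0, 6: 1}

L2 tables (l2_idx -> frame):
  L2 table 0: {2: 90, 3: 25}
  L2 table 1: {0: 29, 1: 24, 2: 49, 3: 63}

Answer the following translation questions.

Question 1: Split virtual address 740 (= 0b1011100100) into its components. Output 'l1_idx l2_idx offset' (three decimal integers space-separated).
vaddr = 740 = 0b1011100100
  top 3 bits -> l1_idx = 5
  next 2 bits -> l2_idx = 3
  bottom 5 bits -> offset = 4

Answer: 5 3 4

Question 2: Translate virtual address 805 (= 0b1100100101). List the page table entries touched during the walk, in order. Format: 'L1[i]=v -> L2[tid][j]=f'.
vaddr = 805 = 0b1100100101
Split: l1_idx=6, l2_idx=1, offset=5

Answer: L1[6]=1 -> L2[1][1]=24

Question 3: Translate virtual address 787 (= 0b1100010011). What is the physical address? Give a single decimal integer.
Answer: 947

Derivation:
vaddr = 787 = 0b1100010011
Split: l1_idx=6, l2_idx=0, offset=19
L1[6] = 1
L2[1][0] = 29
paddr = 29 * 32 + 19 = 947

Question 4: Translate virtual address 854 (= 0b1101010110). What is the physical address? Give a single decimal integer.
vaddr = 854 = 0b1101010110
Split: l1_idx=6, l2_idx=2, offset=22
L1[6] = 1
L2[1][2] = 49
paddr = 49 * 32 + 22 = 1590

Answer: 1590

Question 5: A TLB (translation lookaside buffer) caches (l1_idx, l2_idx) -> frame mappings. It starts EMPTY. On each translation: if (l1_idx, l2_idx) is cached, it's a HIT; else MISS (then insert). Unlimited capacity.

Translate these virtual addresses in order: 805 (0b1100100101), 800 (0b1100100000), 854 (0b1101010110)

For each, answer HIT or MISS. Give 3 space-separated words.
Answer: MISS HIT MISS

Derivation:
vaddr=805: (6,1) not in TLB -> MISS, insert
vaddr=800: (6,1) in TLB -> HIT
vaddr=854: (6,2) not in TLB -> MISS, insert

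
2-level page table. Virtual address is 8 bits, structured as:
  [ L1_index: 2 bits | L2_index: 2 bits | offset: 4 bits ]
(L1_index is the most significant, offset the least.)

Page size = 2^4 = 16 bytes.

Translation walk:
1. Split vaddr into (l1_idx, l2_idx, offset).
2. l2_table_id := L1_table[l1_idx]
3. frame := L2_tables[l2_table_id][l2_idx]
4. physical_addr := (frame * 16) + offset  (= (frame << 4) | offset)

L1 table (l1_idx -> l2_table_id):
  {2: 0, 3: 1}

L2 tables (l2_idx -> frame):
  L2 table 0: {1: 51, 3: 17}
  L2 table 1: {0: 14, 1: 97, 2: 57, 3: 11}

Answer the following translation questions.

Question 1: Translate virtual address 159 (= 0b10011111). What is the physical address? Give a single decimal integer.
vaddr = 159 = 0b10011111
Split: l1_idx=2, l2_idx=1, offset=15
L1[2] = 0
L2[0][1] = 51
paddr = 51 * 16 + 15 = 831

Answer: 831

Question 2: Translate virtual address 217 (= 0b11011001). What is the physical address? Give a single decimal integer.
vaddr = 217 = 0b11011001
Split: l1_idx=3, l2_idx=1, offset=9
L1[3] = 1
L2[1][1] = 97
paddr = 97 * 16 + 9 = 1561

Answer: 1561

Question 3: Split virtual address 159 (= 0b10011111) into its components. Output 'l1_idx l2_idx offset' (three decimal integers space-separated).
vaddr = 159 = 0b10011111
  top 2 bits -> l1_idx = 2
  next 2 bits -> l2_idx = 1
  bottom 4 bits -> offset = 15

Answer: 2 1 15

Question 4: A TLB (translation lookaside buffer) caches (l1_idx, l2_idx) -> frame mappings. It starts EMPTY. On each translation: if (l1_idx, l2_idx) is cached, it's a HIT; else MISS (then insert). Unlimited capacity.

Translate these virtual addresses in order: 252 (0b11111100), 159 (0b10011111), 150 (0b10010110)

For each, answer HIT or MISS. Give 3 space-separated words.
vaddr=252: (3,3) not in TLB -> MISS, insert
vaddr=159: (2,1) not in TLB -> MISS, insert
vaddr=150: (2,1) in TLB -> HIT

Answer: MISS MISS HIT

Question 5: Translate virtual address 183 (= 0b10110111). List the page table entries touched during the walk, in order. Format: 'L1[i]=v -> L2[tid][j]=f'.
Answer: L1[2]=0 -> L2[0][3]=17

Derivation:
vaddr = 183 = 0b10110111
Split: l1_idx=2, l2_idx=3, offset=7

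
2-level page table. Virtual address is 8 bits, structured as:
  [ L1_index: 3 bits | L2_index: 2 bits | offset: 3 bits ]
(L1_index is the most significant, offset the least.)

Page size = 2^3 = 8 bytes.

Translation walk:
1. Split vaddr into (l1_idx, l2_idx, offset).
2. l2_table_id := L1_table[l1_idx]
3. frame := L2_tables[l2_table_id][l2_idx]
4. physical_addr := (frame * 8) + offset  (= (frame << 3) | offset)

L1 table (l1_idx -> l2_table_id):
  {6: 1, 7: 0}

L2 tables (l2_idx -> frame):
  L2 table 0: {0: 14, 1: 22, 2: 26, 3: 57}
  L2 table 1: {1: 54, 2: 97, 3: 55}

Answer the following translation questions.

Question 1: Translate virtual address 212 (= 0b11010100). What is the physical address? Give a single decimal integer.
vaddr = 212 = 0b11010100
Split: l1_idx=6, l2_idx=2, offset=4
L1[6] = 1
L2[1][2] = 97
paddr = 97 * 8 + 4 = 780

Answer: 780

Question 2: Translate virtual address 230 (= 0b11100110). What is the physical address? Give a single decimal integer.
vaddr = 230 = 0b11100110
Split: l1_idx=7, l2_idx=0, offset=6
L1[7] = 0
L2[0][0] = 14
paddr = 14 * 8 + 6 = 118

Answer: 118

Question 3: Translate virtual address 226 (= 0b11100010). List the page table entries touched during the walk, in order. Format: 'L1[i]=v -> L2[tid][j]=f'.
Answer: L1[7]=0 -> L2[0][0]=14

Derivation:
vaddr = 226 = 0b11100010
Split: l1_idx=7, l2_idx=0, offset=2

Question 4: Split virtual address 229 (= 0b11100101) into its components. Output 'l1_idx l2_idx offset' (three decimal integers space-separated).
Answer: 7 0 5

Derivation:
vaddr = 229 = 0b11100101
  top 3 bits -> l1_idx = 7
  next 2 bits -> l2_idx = 0
  bottom 3 bits -> offset = 5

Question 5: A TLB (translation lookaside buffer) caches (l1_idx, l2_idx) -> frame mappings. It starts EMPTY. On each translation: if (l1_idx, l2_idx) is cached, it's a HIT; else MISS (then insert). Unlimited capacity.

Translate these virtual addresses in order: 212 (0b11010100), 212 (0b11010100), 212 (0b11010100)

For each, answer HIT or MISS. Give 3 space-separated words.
Answer: MISS HIT HIT

Derivation:
vaddr=212: (6,2) not in TLB -> MISS, insert
vaddr=212: (6,2) in TLB -> HIT
vaddr=212: (6,2) in TLB -> HIT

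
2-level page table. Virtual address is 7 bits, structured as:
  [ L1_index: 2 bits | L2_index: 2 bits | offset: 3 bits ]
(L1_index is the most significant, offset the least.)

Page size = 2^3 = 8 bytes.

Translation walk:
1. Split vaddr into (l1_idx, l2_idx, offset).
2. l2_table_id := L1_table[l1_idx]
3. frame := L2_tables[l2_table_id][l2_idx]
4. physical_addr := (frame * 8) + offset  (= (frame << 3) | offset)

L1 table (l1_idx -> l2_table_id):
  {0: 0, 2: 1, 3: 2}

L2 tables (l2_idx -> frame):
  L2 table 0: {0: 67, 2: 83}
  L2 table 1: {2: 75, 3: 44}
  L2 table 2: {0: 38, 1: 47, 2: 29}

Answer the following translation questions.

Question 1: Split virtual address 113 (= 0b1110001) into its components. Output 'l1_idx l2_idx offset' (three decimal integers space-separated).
vaddr = 113 = 0b1110001
  top 2 bits -> l1_idx = 3
  next 2 bits -> l2_idx = 2
  bottom 3 bits -> offset = 1

Answer: 3 2 1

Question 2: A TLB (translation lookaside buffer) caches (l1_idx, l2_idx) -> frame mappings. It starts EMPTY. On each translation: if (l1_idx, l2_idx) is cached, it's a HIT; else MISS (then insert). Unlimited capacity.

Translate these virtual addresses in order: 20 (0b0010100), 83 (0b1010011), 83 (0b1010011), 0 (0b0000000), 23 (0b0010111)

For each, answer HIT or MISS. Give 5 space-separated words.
vaddr=20: (0,2) not in TLB -> MISS, insert
vaddr=83: (2,2) not in TLB -> MISS, insert
vaddr=83: (2,2) in TLB -> HIT
vaddr=0: (0,0) not in TLB -> MISS, insert
vaddr=23: (0,2) in TLB -> HIT

Answer: MISS MISS HIT MISS HIT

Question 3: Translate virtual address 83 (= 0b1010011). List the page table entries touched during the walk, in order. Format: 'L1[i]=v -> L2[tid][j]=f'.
Answer: L1[2]=1 -> L2[1][2]=75

Derivation:
vaddr = 83 = 0b1010011
Split: l1_idx=2, l2_idx=2, offset=3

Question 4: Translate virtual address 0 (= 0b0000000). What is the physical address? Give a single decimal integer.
vaddr = 0 = 0b0000000
Split: l1_idx=0, l2_idx=0, offset=0
L1[0] = 0
L2[0][0] = 67
paddr = 67 * 8 + 0 = 536

Answer: 536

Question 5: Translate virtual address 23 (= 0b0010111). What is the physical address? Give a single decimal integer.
vaddr = 23 = 0b0010111
Split: l1_idx=0, l2_idx=2, offset=7
L1[0] = 0
L2[0][2] = 83
paddr = 83 * 8 + 7 = 671

Answer: 671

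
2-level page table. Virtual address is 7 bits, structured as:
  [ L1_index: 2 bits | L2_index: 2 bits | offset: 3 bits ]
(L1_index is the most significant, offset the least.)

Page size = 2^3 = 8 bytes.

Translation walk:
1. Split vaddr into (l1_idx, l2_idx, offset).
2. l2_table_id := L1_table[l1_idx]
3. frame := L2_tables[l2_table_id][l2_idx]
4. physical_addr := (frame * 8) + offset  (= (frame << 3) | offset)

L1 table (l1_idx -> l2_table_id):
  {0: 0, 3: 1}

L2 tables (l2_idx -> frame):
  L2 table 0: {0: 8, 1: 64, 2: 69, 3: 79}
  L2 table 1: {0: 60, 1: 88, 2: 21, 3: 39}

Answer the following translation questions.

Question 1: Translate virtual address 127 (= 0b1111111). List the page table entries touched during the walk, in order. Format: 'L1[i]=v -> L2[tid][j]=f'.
vaddr = 127 = 0b1111111
Split: l1_idx=3, l2_idx=3, offset=7

Answer: L1[3]=1 -> L2[1][3]=39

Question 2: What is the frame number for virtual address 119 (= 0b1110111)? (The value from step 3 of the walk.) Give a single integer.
Answer: 21

Derivation:
vaddr = 119: l1_idx=3, l2_idx=2
L1[3] = 1; L2[1][2] = 21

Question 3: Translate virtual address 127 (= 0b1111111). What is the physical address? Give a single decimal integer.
Answer: 319

Derivation:
vaddr = 127 = 0b1111111
Split: l1_idx=3, l2_idx=3, offset=7
L1[3] = 1
L2[1][3] = 39
paddr = 39 * 8 + 7 = 319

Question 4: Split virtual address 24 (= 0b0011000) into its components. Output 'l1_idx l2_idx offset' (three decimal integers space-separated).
Answer: 0 3 0

Derivation:
vaddr = 24 = 0b0011000
  top 2 bits -> l1_idx = 0
  next 2 bits -> l2_idx = 3
  bottom 3 bits -> offset = 0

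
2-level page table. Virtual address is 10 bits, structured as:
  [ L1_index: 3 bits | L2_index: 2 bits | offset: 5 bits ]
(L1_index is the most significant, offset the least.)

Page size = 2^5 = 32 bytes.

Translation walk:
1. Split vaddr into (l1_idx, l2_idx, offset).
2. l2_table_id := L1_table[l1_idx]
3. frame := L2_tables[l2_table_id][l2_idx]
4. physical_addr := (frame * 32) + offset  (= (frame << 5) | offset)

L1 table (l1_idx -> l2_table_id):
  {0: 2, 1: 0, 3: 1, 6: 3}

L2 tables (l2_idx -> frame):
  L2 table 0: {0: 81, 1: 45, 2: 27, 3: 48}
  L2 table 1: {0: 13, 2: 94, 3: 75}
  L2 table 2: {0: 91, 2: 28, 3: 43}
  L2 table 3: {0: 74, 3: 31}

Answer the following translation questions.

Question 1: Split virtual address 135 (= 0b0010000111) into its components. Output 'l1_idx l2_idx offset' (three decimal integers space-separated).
vaddr = 135 = 0b0010000111
  top 3 bits -> l1_idx = 1
  next 2 bits -> l2_idx = 0
  bottom 5 bits -> offset = 7

Answer: 1 0 7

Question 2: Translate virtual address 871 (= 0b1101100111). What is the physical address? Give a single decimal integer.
Answer: 999

Derivation:
vaddr = 871 = 0b1101100111
Split: l1_idx=6, l2_idx=3, offset=7
L1[6] = 3
L2[3][3] = 31
paddr = 31 * 32 + 7 = 999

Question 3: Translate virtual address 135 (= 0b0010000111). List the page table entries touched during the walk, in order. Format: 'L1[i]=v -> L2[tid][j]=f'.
Answer: L1[1]=0 -> L2[0][0]=81

Derivation:
vaddr = 135 = 0b0010000111
Split: l1_idx=1, l2_idx=0, offset=7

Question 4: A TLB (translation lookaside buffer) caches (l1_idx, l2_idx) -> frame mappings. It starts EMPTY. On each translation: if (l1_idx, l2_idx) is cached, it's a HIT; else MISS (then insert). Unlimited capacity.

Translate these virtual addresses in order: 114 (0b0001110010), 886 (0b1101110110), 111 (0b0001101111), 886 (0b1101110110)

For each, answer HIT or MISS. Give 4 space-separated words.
vaddr=114: (0,3) not in TLB -> MISS, insert
vaddr=886: (6,3) not in TLB -> MISS, insert
vaddr=111: (0,3) in TLB -> HIT
vaddr=886: (6,3) in TLB -> HIT

Answer: MISS MISS HIT HIT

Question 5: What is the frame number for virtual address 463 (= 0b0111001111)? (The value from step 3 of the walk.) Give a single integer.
vaddr = 463: l1_idx=3, l2_idx=2
L1[3] = 1; L2[1][2] = 94

Answer: 94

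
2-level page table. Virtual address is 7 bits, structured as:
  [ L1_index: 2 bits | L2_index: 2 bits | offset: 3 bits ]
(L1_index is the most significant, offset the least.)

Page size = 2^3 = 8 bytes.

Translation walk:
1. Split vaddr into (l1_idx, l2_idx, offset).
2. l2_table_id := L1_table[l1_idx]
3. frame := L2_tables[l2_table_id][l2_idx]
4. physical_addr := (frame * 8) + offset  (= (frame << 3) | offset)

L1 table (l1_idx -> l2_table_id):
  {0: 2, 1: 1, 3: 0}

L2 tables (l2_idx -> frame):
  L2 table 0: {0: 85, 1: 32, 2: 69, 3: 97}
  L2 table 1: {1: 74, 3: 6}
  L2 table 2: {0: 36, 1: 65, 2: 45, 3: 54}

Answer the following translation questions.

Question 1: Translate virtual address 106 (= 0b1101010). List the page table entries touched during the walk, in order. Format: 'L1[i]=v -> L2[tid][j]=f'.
Answer: L1[3]=0 -> L2[0][1]=32

Derivation:
vaddr = 106 = 0b1101010
Split: l1_idx=3, l2_idx=1, offset=2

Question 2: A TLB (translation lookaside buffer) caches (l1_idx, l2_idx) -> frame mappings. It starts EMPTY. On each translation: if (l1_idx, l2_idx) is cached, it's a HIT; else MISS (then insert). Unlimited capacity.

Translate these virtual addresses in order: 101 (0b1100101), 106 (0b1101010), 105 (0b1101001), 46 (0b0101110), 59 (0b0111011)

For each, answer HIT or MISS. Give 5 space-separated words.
vaddr=101: (3,0) not in TLB -> MISS, insert
vaddr=106: (3,1) not in TLB -> MISS, insert
vaddr=105: (3,1) in TLB -> HIT
vaddr=46: (1,1) not in TLB -> MISS, insert
vaddr=59: (1,3) not in TLB -> MISS, insert

Answer: MISS MISS HIT MISS MISS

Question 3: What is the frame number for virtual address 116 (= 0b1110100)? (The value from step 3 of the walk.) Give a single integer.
Answer: 69

Derivation:
vaddr = 116: l1_idx=3, l2_idx=2
L1[3] = 0; L2[0][2] = 69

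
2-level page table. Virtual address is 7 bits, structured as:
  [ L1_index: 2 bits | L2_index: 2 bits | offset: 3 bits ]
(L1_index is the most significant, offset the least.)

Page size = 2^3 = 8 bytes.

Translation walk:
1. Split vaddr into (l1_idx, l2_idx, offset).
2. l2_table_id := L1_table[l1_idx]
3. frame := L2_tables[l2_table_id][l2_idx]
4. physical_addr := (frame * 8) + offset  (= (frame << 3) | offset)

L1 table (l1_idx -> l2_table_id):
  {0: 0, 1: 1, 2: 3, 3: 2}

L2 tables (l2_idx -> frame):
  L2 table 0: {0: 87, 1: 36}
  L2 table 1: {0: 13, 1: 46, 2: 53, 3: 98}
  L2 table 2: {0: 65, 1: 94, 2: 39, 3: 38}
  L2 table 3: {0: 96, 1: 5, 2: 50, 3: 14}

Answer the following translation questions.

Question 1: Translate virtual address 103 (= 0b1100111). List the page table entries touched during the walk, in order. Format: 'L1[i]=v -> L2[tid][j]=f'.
vaddr = 103 = 0b1100111
Split: l1_idx=3, l2_idx=0, offset=7

Answer: L1[3]=2 -> L2[2][0]=65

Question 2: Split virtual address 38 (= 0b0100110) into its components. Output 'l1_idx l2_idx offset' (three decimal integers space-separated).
Answer: 1 0 6

Derivation:
vaddr = 38 = 0b0100110
  top 2 bits -> l1_idx = 1
  next 2 bits -> l2_idx = 0
  bottom 3 bits -> offset = 6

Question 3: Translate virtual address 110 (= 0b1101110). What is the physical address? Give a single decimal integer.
Answer: 758

Derivation:
vaddr = 110 = 0b1101110
Split: l1_idx=3, l2_idx=1, offset=6
L1[3] = 2
L2[2][1] = 94
paddr = 94 * 8 + 6 = 758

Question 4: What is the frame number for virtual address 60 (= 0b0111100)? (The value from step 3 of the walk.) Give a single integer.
Answer: 98

Derivation:
vaddr = 60: l1_idx=1, l2_idx=3
L1[1] = 1; L2[1][3] = 98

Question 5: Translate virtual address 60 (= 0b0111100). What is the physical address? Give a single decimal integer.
Answer: 788

Derivation:
vaddr = 60 = 0b0111100
Split: l1_idx=1, l2_idx=3, offset=4
L1[1] = 1
L2[1][3] = 98
paddr = 98 * 8 + 4 = 788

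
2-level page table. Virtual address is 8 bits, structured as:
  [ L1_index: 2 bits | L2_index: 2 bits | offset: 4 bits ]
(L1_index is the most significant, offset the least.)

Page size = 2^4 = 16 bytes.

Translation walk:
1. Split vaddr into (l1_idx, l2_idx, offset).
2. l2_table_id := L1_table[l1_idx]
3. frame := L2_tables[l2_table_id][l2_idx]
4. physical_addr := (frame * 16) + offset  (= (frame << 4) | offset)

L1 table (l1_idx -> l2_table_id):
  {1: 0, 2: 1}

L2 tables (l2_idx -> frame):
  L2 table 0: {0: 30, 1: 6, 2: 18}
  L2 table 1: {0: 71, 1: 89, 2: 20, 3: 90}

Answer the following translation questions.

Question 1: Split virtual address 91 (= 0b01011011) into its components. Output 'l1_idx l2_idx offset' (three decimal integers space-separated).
Answer: 1 1 11

Derivation:
vaddr = 91 = 0b01011011
  top 2 bits -> l1_idx = 1
  next 2 bits -> l2_idx = 1
  bottom 4 bits -> offset = 11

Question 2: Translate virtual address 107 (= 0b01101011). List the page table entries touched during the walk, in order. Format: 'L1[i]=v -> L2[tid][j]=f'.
Answer: L1[1]=0 -> L2[0][2]=18

Derivation:
vaddr = 107 = 0b01101011
Split: l1_idx=1, l2_idx=2, offset=11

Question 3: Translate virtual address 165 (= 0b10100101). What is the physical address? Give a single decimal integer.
Answer: 325

Derivation:
vaddr = 165 = 0b10100101
Split: l1_idx=2, l2_idx=2, offset=5
L1[2] = 1
L2[1][2] = 20
paddr = 20 * 16 + 5 = 325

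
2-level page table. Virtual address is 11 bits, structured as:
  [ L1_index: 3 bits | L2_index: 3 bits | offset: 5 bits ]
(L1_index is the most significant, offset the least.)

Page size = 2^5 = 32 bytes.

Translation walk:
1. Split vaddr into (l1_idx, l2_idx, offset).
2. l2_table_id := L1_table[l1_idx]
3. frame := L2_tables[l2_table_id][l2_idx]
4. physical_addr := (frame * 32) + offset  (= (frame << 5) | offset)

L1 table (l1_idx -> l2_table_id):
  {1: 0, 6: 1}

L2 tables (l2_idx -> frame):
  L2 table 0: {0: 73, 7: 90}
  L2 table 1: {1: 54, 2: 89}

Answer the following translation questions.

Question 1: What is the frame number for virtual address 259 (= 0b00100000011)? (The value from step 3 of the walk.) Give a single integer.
vaddr = 259: l1_idx=1, l2_idx=0
L1[1] = 0; L2[0][0] = 73

Answer: 73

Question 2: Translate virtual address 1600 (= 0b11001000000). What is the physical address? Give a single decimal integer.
vaddr = 1600 = 0b11001000000
Split: l1_idx=6, l2_idx=2, offset=0
L1[6] = 1
L2[1][2] = 89
paddr = 89 * 32 + 0 = 2848

Answer: 2848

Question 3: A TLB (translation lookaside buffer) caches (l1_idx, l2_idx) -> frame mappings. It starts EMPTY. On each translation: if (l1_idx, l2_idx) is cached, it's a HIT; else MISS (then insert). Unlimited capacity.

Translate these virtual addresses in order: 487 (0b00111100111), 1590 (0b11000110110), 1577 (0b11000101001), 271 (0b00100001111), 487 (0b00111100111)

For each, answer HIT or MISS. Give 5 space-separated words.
vaddr=487: (1,7) not in TLB -> MISS, insert
vaddr=1590: (6,1) not in TLB -> MISS, insert
vaddr=1577: (6,1) in TLB -> HIT
vaddr=271: (1,0) not in TLB -> MISS, insert
vaddr=487: (1,7) in TLB -> HIT

Answer: MISS MISS HIT MISS HIT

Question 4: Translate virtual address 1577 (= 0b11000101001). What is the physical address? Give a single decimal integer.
Answer: 1737

Derivation:
vaddr = 1577 = 0b11000101001
Split: l1_idx=6, l2_idx=1, offset=9
L1[6] = 1
L2[1][1] = 54
paddr = 54 * 32 + 9 = 1737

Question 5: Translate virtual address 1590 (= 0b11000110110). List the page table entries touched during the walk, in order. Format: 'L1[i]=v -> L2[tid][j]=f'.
Answer: L1[6]=1 -> L2[1][1]=54

Derivation:
vaddr = 1590 = 0b11000110110
Split: l1_idx=6, l2_idx=1, offset=22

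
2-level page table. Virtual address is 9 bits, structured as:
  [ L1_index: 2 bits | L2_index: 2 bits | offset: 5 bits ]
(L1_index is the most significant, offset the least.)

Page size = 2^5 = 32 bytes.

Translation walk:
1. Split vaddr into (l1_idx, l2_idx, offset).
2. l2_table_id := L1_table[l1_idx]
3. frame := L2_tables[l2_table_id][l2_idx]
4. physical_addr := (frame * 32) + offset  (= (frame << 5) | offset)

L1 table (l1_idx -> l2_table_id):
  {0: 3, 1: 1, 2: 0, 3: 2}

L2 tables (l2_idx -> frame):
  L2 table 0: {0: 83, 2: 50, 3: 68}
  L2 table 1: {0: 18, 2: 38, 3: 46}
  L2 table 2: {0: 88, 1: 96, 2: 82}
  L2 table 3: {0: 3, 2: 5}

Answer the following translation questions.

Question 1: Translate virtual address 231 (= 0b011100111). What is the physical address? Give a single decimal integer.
vaddr = 231 = 0b011100111
Split: l1_idx=1, l2_idx=3, offset=7
L1[1] = 1
L2[1][3] = 46
paddr = 46 * 32 + 7 = 1479

Answer: 1479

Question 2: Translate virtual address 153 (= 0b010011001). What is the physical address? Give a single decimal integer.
vaddr = 153 = 0b010011001
Split: l1_idx=1, l2_idx=0, offset=25
L1[1] = 1
L2[1][0] = 18
paddr = 18 * 32 + 25 = 601

Answer: 601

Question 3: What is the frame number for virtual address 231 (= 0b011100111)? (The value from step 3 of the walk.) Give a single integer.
vaddr = 231: l1_idx=1, l2_idx=3
L1[1] = 1; L2[1][3] = 46

Answer: 46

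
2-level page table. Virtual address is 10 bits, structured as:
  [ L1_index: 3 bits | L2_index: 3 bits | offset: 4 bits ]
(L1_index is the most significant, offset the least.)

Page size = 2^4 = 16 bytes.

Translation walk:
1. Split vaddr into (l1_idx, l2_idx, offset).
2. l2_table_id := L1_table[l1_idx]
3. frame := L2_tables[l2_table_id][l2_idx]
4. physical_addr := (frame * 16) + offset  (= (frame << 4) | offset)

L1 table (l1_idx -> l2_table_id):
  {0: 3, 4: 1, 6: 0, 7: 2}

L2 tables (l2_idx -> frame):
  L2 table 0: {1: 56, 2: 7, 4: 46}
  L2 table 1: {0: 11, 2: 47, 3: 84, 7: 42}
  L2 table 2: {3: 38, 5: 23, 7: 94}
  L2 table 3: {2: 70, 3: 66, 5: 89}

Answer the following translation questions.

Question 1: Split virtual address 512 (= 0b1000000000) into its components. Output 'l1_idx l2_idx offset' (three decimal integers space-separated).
vaddr = 512 = 0b1000000000
  top 3 bits -> l1_idx = 4
  next 3 bits -> l2_idx = 0
  bottom 4 bits -> offset = 0

Answer: 4 0 0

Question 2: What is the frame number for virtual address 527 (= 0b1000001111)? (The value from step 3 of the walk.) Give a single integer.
vaddr = 527: l1_idx=4, l2_idx=0
L1[4] = 1; L2[1][0] = 11

Answer: 11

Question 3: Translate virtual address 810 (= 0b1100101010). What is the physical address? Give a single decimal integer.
Answer: 122

Derivation:
vaddr = 810 = 0b1100101010
Split: l1_idx=6, l2_idx=2, offset=10
L1[6] = 0
L2[0][2] = 7
paddr = 7 * 16 + 10 = 122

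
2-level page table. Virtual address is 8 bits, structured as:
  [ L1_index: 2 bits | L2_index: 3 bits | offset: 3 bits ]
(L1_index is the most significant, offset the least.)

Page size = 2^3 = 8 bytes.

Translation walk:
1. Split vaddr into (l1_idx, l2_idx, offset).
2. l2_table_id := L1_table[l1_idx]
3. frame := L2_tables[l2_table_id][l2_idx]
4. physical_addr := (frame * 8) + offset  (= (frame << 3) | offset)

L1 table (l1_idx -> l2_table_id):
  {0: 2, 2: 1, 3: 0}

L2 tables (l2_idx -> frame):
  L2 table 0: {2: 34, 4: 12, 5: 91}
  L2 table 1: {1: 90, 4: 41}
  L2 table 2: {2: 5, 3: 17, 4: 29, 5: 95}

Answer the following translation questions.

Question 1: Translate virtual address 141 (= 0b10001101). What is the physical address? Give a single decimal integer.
vaddr = 141 = 0b10001101
Split: l1_idx=2, l2_idx=1, offset=5
L1[2] = 1
L2[1][1] = 90
paddr = 90 * 8 + 5 = 725

Answer: 725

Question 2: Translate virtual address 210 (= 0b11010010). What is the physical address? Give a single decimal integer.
vaddr = 210 = 0b11010010
Split: l1_idx=3, l2_idx=2, offset=2
L1[3] = 0
L2[0][2] = 34
paddr = 34 * 8 + 2 = 274

Answer: 274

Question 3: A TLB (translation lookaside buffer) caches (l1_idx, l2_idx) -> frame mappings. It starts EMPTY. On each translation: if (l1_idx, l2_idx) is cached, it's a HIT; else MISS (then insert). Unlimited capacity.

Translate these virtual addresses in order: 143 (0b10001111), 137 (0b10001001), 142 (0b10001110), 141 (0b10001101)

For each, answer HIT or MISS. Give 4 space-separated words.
vaddr=143: (2,1) not in TLB -> MISS, insert
vaddr=137: (2,1) in TLB -> HIT
vaddr=142: (2,1) in TLB -> HIT
vaddr=141: (2,1) in TLB -> HIT

Answer: MISS HIT HIT HIT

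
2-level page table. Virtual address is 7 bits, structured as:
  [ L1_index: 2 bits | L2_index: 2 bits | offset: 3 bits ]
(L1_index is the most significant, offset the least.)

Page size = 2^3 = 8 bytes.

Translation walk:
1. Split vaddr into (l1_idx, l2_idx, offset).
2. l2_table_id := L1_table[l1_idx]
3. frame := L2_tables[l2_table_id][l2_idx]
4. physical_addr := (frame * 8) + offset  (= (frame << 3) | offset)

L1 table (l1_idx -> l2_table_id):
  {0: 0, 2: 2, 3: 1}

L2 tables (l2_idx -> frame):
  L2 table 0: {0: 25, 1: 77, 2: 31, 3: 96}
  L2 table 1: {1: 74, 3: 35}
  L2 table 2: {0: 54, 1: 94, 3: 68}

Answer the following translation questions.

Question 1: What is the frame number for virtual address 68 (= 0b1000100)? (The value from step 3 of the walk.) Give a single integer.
Answer: 54

Derivation:
vaddr = 68: l1_idx=2, l2_idx=0
L1[2] = 2; L2[2][0] = 54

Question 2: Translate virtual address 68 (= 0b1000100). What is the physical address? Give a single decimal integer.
Answer: 436

Derivation:
vaddr = 68 = 0b1000100
Split: l1_idx=2, l2_idx=0, offset=4
L1[2] = 2
L2[2][0] = 54
paddr = 54 * 8 + 4 = 436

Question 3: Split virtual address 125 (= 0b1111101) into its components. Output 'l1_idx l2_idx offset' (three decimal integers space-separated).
vaddr = 125 = 0b1111101
  top 2 bits -> l1_idx = 3
  next 2 bits -> l2_idx = 3
  bottom 3 bits -> offset = 5

Answer: 3 3 5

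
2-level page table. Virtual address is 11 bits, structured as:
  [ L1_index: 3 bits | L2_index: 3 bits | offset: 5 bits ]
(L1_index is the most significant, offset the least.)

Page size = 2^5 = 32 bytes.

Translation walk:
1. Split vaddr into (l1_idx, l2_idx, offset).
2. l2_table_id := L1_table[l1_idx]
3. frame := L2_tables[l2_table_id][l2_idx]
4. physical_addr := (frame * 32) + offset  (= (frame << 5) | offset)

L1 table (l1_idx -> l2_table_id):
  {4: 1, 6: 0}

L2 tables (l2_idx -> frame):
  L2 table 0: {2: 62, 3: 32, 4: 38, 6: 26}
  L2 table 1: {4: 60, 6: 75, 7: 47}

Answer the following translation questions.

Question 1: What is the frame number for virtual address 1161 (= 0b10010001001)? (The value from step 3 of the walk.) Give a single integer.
Answer: 60

Derivation:
vaddr = 1161: l1_idx=4, l2_idx=4
L1[4] = 1; L2[1][4] = 60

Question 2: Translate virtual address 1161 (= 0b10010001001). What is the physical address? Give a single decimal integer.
vaddr = 1161 = 0b10010001001
Split: l1_idx=4, l2_idx=4, offset=9
L1[4] = 1
L2[1][4] = 60
paddr = 60 * 32 + 9 = 1929

Answer: 1929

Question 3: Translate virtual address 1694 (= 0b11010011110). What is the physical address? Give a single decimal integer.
Answer: 1246

Derivation:
vaddr = 1694 = 0b11010011110
Split: l1_idx=6, l2_idx=4, offset=30
L1[6] = 0
L2[0][4] = 38
paddr = 38 * 32 + 30 = 1246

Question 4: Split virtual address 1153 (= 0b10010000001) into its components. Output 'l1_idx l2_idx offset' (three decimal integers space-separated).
vaddr = 1153 = 0b10010000001
  top 3 bits -> l1_idx = 4
  next 3 bits -> l2_idx = 4
  bottom 5 bits -> offset = 1

Answer: 4 4 1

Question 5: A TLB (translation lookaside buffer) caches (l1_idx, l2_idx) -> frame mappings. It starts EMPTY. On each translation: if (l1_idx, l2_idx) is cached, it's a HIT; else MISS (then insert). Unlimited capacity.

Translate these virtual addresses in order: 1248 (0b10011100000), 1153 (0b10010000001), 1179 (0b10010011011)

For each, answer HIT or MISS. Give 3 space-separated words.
vaddr=1248: (4,7) not in TLB -> MISS, insert
vaddr=1153: (4,4) not in TLB -> MISS, insert
vaddr=1179: (4,4) in TLB -> HIT

Answer: MISS MISS HIT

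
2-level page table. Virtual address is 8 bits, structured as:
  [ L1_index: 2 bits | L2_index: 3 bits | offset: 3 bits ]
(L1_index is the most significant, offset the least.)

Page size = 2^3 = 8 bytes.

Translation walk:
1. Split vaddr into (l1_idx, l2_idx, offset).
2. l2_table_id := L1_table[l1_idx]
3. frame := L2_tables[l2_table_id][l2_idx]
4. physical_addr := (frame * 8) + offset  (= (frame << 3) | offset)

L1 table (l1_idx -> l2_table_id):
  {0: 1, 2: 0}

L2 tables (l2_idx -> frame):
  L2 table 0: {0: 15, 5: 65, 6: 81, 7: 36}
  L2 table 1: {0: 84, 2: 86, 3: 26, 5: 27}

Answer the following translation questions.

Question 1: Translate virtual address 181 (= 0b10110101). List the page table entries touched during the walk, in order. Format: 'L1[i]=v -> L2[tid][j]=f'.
Answer: L1[2]=0 -> L2[0][6]=81

Derivation:
vaddr = 181 = 0b10110101
Split: l1_idx=2, l2_idx=6, offset=5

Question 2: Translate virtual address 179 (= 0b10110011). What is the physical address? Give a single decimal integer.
vaddr = 179 = 0b10110011
Split: l1_idx=2, l2_idx=6, offset=3
L1[2] = 0
L2[0][6] = 81
paddr = 81 * 8 + 3 = 651

Answer: 651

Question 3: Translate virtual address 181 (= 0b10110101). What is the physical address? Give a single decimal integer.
Answer: 653

Derivation:
vaddr = 181 = 0b10110101
Split: l1_idx=2, l2_idx=6, offset=5
L1[2] = 0
L2[0][6] = 81
paddr = 81 * 8 + 5 = 653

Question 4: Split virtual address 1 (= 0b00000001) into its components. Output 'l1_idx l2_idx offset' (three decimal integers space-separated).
Answer: 0 0 1

Derivation:
vaddr = 1 = 0b00000001
  top 2 bits -> l1_idx = 0
  next 3 bits -> l2_idx = 0
  bottom 3 bits -> offset = 1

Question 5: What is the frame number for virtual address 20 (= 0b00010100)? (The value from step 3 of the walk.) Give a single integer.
vaddr = 20: l1_idx=0, l2_idx=2
L1[0] = 1; L2[1][2] = 86

Answer: 86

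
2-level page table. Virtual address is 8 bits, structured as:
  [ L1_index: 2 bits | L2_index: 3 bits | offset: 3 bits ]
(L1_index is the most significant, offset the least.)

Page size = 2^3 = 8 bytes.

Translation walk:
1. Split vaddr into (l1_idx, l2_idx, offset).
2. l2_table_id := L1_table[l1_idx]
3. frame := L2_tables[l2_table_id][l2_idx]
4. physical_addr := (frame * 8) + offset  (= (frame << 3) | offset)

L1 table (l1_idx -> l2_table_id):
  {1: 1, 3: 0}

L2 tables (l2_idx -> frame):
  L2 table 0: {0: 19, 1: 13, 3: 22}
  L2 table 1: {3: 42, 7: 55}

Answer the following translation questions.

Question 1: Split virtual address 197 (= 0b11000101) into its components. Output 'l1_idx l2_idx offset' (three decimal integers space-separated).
Answer: 3 0 5

Derivation:
vaddr = 197 = 0b11000101
  top 2 bits -> l1_idx = 3
  next 3 bits -> l2_idx = 0
  bottom 3 bits -> offset = 5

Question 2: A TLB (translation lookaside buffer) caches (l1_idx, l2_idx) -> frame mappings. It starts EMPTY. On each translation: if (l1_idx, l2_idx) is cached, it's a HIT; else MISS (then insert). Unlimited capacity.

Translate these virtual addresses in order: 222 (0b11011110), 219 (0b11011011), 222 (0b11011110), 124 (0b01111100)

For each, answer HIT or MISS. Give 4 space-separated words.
vaddr=222: (3,3) not in TLB -> MISS, insert
vaddr=219: (3,3) in TLB -> HIT
vaddr=222: (3,3) in TLB -> HIT
vaddr=124: (1,7) not in TLB -> MISS, insert

Answer: MISS HIT HIT MISS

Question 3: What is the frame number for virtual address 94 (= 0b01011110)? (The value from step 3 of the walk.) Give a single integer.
Answer: 42

Derivation:
vaddr = 94: l1_idx=1, l2_idx=3
L1[1] = 1; L2[1][3] = 42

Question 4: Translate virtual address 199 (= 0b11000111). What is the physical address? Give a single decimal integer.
Answer: 159

Derivation:
vaddr = 199 = 0b11000111
Split: l1_idx=3, l2_idx=0, offset=7
L1[3] = 0
L2[0][0] = 19
paddr = 19 * 8 + 7 = 159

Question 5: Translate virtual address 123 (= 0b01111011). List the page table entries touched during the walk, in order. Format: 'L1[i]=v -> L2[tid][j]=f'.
Answer: L1[1]=1 -> L2[1][7]=55

Derivation:
vaddr = 123 = 0b01111011
Split: l1_idx=1, l2_idx=7, offset=3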